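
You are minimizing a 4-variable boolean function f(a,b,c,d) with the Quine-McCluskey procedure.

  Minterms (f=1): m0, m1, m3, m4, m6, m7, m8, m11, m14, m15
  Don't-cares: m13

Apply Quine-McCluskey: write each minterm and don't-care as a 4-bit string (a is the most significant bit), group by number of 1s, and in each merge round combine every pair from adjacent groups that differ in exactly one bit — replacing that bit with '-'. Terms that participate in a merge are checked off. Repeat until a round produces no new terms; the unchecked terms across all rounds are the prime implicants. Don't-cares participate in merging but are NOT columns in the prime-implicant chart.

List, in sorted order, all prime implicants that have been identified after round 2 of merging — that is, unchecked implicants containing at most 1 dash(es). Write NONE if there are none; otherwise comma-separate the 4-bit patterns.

-000, 0-00, 00-1, 000-, 01-0, 11-1

size-2^0 implicants → 0000(✓)  0001(✓)  0011(✓)  0100(✓)  0110(✓)  0111(✓)  1000(✓)  1011(✓)  1101(✓)  1110(✓)  1111(✓)
size-2^1 implicants → -000  -011(✓)  -110(✓)  -111(✓)  0-00  0-11(✓)  00-1  000-  01-0  011-(✓)  1-11(✓)  11-1  111-(✓)
size-2^2 implicants → --11  -11-
Unchecked terms (primes): --11, -000, -11-, 0-00, 00-1, 000-, 01-0, 11-1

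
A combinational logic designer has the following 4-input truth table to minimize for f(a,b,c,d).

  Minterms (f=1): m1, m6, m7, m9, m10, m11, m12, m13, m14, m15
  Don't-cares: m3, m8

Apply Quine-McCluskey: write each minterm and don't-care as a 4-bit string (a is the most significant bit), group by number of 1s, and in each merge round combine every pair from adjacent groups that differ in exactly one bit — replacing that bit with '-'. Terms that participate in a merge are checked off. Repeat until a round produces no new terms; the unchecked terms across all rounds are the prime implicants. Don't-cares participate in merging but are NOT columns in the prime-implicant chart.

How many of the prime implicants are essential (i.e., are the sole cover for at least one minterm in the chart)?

3

Round 0: 0001✓ 0011✓ 0110✓ 0111✓ 1000✓ 1001✓ 1010✓ 1011✓ 1100✓ 1101✓ 1110✓ 1111✓
Round 1: -001✓ -011✓ -110✓ -111✓ 0-11✓ 00-1✓ 011-✓ 1-00✓ 1-01✓ 1-10✓ 1-11✓ 10-0✓ 10-1✓ 100-✓ 101-✓ 11-0✓ 11-1✓ 110-✓ 111-✓
Round 2: --11 -0-1 -11- 1--0✓ 1--1✓ 1-0-✓ 1-1-✓ 10--✓ 11--✓
Round 3: 1---
PIs = {--11, -0-1, -11-, 1---}
Coverage chart:
  m1: -0-1 ←essential
  m6: -11- ←essential
  m7: --11,-11-
  m9: -0-1,1---
  m10: 1--- ←essential
  m11: --11,-0-1,1---
  m12: 1--- ←essential
  m13: 1--- ←essential
  m14: -11-,1---
  m15: --11,-11-,1---
Essential: -0-1, -11-, 1---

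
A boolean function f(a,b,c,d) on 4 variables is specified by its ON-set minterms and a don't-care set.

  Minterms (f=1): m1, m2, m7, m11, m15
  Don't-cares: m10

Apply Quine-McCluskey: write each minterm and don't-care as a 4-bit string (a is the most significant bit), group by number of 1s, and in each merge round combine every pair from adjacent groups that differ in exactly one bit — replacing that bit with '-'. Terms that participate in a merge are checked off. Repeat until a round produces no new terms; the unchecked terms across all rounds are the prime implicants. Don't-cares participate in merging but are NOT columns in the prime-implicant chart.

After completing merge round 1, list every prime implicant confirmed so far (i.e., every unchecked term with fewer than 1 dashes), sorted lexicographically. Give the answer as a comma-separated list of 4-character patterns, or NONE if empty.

[col 0] 0001, 0010*, 0111*, 1010*, 1011*, 1111*
[col 1] -010, -111, 1-11, 101-
Prime implicants: -010, -111, 0001, 1-11, 101-

0001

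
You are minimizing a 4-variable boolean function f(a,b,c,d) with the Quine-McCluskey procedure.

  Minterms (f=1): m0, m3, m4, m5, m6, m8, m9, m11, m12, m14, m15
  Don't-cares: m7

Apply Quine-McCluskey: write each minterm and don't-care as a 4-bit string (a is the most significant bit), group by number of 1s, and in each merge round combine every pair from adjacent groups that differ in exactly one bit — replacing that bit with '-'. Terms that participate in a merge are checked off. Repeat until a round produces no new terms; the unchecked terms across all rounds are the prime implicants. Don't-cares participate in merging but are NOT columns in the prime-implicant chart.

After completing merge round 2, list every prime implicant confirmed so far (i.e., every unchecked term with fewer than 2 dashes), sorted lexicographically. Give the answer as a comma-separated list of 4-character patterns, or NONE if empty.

10-1, 100-

[col 0] 0000*, 0011*, 0100*, 0101*, 0110*, 0111*, 1000*, 1001*, 1011*, 1100*, 1110*, 1111*
[col 1] -000*, -011*, -100*, -110*, -111*, 0-00*, 0-11*, 01-0*, 01-1*, 010-*, 011-*, 1-00*, 1-11*, 10-1, 100-, 11-0*, 111-*
[col 2] --00, --11, -1-0, -11-, 01--
Prime implicants: --00, --11, -1-0, -11-, 01--, 10-1, 100-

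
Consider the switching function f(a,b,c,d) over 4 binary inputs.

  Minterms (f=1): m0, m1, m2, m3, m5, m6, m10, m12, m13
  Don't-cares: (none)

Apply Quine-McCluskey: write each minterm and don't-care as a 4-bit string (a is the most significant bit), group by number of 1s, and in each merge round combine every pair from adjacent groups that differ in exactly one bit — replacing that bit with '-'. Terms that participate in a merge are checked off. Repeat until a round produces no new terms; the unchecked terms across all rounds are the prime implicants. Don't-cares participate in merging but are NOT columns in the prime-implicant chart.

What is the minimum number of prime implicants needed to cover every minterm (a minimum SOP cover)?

5

size-2^0 implicants → 0000(✓)  0001(✓)  0010(✓)  0011(✓)  0101(✓)  0110(✓)  1010(✓)  1100(✓)  1101(✓)
size-2^1 implicants → -010  -101  0-01  0-10  00-0(✓)  00-1(✓)  000-(✓)  001-(✓)  110-
size-2^2 implicants → 00--
Unchecked terms (primes): -010, -101, 0-01, 0-10, 00--, 110-
Minterm coverage:
  m0 ⊆ 00-- [E]
  m1 ⊆ 0-01,00--
  m2 ⊆ -010,0-10,00--
  m3 ⊆ 00-- [E]
  m5 ⊆ -101,0-01
  m6 ⊆ 0-10 [E]
  m10 ⊆ -010 [E]
  m12 ⊆ 110- [E]
  m13 ⊆ -101,110-
E = {-010, 0-10, 00--, 110-}
Petrick residual → -101
Cover = b'cd' + bc'd + a'cd' + a'b' + abc'  |cover|=5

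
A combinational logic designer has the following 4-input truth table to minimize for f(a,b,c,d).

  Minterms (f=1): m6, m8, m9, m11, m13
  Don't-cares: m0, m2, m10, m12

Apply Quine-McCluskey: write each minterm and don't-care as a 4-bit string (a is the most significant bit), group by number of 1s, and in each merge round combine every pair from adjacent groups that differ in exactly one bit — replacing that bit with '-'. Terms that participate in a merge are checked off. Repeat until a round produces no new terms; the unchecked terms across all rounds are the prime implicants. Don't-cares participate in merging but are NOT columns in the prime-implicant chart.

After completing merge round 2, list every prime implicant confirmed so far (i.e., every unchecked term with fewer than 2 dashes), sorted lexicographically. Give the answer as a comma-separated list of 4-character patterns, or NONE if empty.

0-10

size-2^0 implicants → 0000(✓)  0010(✓)  0110(✓)  1000(✓)  1001(✓)  1010(✓)  1011(✓)  1100(✓)  1101(✓)
size-2^1 implicants → -000(✓)  -010(✓)  0-10  00-0(✓)  1-00(✓)  1-01(✓)  10-0(✓)  10-1(✓)  100-(✓)  101-(✓)  110-(✓)
size-2^2 implicants → -0-0  1-0-  10--
Unchecked terms (primes): -0-0, 0-10, 1-0-, 10--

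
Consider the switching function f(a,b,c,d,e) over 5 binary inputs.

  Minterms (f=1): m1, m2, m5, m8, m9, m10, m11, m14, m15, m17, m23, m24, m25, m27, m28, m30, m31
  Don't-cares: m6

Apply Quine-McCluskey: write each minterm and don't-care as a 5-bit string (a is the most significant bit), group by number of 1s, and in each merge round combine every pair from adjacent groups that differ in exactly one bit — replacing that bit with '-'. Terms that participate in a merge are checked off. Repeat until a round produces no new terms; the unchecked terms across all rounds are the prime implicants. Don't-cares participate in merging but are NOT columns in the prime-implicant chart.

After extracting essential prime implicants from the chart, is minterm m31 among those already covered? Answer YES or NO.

size-2^0 implicants → 00001(✓)  00010(✓)  00101(✓)  00110(✓)  01000(✓)  01001(✓)  01010(✓)  01011(✓)  01110(✓)  01111(✓)  10001(✓)  10111(✓)  11000(✓)  11001(✓)  11011(✓)  11100(✓)  11110(✓)  11111(✓)
size-2^1 implicants → -0001(✓)  -1000(✓)  -1001(✓)  -1011(✓)  -1110(✓)  -1111(✓)  0-001(✓)  0-010(✓)  0-110(✓)  00-01  00-10(✓)  01-10(✓)  01-11(✓)  010-0(✓)  010-1(✓)  0100-(✓)  0101-(✓)  0111-(✓)  1-001(✓)  1-111  11-00  11-11(✓)  110-1(✓)  1100-(✓)  111-0  1111-(✓)
size-2^2 implicants → --001  -1-11  -10-1  -100-  -111-  0--10  01-1-  010--
Unchecked terms (primes): --001, -1-11, -10-1, -100-, -111-, 0--10, 00-01, 01-1-, 010--, 1-111, 11-00, 111-0
Minterm coverage:
  m1 ⊆ --001,00-01
  m2 ⊆ 0--10 [E]
  m5 ⊆ 00-01 [E]
  m8 ⊆ -100-,010--
  m9 ⊆ --001,-10-1,-100-,010--
  m10 ⊆ 0--10,01-1-,010--
  m11 ⊆ -1-11,-10-1,01-1-,010--
  m14 ⊆ -111-,0--10,01-1-
  m15 ⊆ -1-11,-111-,01-1-
  m17 ⊆ --001 [E]
  m23 ⊆ 1-111 [E]
  m24 ⊆ -100-,11-00
  m25 ⊆ --001,-10-1,-100-
  m27 ⊆ -1-11,-10-1
  m28 ⊆ 11-00,111-0
  m30 ⊆ -111-,111-0
  m31 ⊆ -1-11,-111-,1-111
E = {--001, 0--10, 00-01, 1-111}

YES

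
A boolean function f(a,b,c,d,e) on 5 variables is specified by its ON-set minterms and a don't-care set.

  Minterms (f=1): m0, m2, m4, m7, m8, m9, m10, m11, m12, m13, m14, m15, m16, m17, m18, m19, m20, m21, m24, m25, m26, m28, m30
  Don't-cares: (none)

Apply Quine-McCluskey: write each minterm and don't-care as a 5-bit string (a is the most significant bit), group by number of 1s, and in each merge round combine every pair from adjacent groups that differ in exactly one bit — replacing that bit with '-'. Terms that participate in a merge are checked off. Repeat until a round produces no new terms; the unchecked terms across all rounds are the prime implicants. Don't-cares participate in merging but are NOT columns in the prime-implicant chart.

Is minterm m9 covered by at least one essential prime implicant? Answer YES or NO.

YES

[col 0] 00000*, 00010*, 00100*, 00111*, 01000*, 01001*, 01010*, 01011*, 01100*, 01101*, 01110*, 01111*, 10000*, 10001*, 10010*, 10011*, 10100*, 10101*, 11000*, 11001*, 11010*, 11100*, 11110*
[col 1] -0000*, -0010*, -0100*, -1000*, -1001*, -1010*, -1100*, -1110*, 0-000*, 0-010*, 0-100*, 0-111, 00-00*, 000-0*, 01-00*, 01-01*, 01-10*, 01-11*, 010-0*, 010-1*, 0100-*, 0101-*, 011-0*, 011-1*, 0110-*, 0111-*, 1-000*, 1-001*, 1-010*, 1-100*, 10-00*, 10-01*, 100-0*, 100-1*, 1000-*, 1001-*, 1010-*, 11-00*, 11-10*, 110-0*, 1100-*, 111-0*
[col 2] --000*, --010*, --100*, -0-00*, -00-0*, -1-00*, -1-10*, -10-0*, -100-, -11-0*, 0--00*, 0-0-0*, 01--0*, 01--1*, 01-0-*, 01-1-*, 010--*, 011--*, 1--00*, 1-0-0*, 1-00-, 10-0-, 100--, 11--0*
[col 3] ---00, --0-0, -1--0, 01---
Prime implicants: ---00, --0-0, -1--0, -100-, 0-111, 01---, 1-00-, 10-0-, 100--
PI chart (minterm → PIs covering it):
  0 | ---00,--0-0
  2 | --0-0  (sole → essential)
  4 | ---00  (sole → essential)
  7 | 0-111  (sole → essential)
  8 | ---00,--0-0,-1--0,-100-,01---
  9 | -100-,01---
  10 | --0-0,-1--0,01---
  11 | 01---  (sole → essential)
  12 | ---00,-1--0,01---
  13 | 01---  (sole → essential)
  14 | -1--0,01---
  15 | 0-111,01---
  16 | ---00,--0-0,1-00-,10-0-,100--
  17 | 1-00-,10-0-,100--
  18 | --0-0,100--
  19 | 100--  (sole → essential)
  20 | ---00,10-0-
  21 | 10-0-  (sole → essential)
  24 | ---00,--0-0,-1--0,-100-,1-00-
  25 | -100-,1-00-
  26 | --0-0,-1--0
  28 | ---00,-1--0
  30 | -1--0  (sole → essential)
Essential prime implicants: ---00, --0-0, -1--0, 0-111, 01---, 10-0-, 100--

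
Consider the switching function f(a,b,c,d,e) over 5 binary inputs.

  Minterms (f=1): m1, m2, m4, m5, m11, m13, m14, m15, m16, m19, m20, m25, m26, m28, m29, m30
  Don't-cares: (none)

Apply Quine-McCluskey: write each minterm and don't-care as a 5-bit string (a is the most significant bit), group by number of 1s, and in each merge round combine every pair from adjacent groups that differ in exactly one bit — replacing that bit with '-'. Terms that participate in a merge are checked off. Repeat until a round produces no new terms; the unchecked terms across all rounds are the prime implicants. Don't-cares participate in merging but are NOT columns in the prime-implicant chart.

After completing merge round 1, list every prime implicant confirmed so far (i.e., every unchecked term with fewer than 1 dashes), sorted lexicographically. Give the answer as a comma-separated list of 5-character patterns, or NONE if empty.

00010, 10011

[col 0] 00001*, 00010, 00100*, 00101*, 01011*, 01101*, 01110*, 01111*, 10000*, 10011, 10100*, 11001*, 11010*, 11100*, 11101*, 11110*
[col 1] -0100, -1101, -1110, 0-101, 00-01, 0010-, 01-11, 011-1, 0111-, 1-100, 10-00, 11-01, 11-10, 111-0, 1110-
Prime implicants: -0100, -1101, -1110, 0-101, 00-01, 00010, 0010-, 01-11, 011-1, 0111-, 1-100, 10-00, 10011, 11-01, 11-10, 111-0, 1110-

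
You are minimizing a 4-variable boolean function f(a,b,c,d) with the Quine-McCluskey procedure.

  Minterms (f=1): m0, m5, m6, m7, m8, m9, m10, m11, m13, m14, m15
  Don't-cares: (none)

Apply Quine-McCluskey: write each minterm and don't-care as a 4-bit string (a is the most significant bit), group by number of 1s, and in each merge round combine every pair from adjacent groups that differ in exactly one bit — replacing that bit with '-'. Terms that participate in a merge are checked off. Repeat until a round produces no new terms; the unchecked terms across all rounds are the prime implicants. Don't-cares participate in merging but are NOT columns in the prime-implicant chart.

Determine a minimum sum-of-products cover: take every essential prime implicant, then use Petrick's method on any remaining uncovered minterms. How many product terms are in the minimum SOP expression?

Round 0: 0000✓ 0101✓ 0110✓ 0111✓ 1000✓ 1001✓ 1010✓ 1011✓ 1101✓ 1110✓ 1111✓
Round 1: -000 -101✓ -110✓ -111✓ 01-1✓ 011-✓ 1-01✓ 1-10✓ 1-11✓ 10-0✓ 10-1✓ 100-✓ 101-✓ 11-1✓ 111-✓
Round 2: -1-1 -11- 1--1 1-1- 10--
PIs = {-000, -1-1, -11-, 1--1, 1-1-, 10--}
Coverage chart:
  m0: -000 ←essential
  m5: -1-1 ←essential
  m6: -11- ←essential
  m7: -1-1,-11-
  m8: -000,10--
  m9: 1--1,10--
  m10: 1-1-,10--
  m11: 1--1,1-1-,10--
  m13: -1-1,1--1
  m14: -11-,1-1-
  m15: -1-1,-11-,1--1,1-1-
Essential: -000, -1-1, -11-
Petrick residual → 10--
Min cover (4 terms): b'c'd' + bd + bc + ab'

4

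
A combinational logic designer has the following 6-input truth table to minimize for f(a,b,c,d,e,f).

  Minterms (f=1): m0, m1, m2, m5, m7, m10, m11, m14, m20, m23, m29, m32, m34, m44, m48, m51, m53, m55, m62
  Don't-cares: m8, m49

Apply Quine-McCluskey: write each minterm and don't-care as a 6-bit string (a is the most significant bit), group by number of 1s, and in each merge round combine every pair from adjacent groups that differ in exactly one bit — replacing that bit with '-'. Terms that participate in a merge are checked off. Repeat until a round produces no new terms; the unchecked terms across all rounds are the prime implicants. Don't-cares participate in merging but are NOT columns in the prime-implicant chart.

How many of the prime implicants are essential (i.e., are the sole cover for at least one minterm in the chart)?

[col 0] 000000*, 000001*, 000010*, 000101*, 000111*, 001000*, 001010*, 001011*, 001110*, 010100, 010111*, 011101, 100000*, 100010*, 101100, 110000*, 110001*, 110011*, 110101*, 110111*, 111110
[col 1] -00000*, -00010*, -10111, 0-0111, 00-000*, 00-010*, 000-01, 0000-0*, 00000-, 0001-1, 001-10, 0010-0*, 00101-, 1-0000, 1000-0*, 110-01*, 110-11*, 1100-1*, 11000-, 1101-1*
[col 2] -000-0, 00-0-0, 110--1
Prime implicants: -000-0, -10111, 0-0111, 00-0-0, 000-01, 00000-, 0001-1, 001-10, 00101-, 010100, 011101, 1-0000, 101100, 110--1, 11000-, 111110
PI chart (minterm → PIs covering it):
  0 | -000-0,00-0-0,00000-
  1 | 000-01,00000-
  2 | -000-0,00-0-0
  5 | 000-01,0001-1
  7 | 0-0111,0001-1
  10 | 00-0-0,001-10,00101-
  11 | 00101-  (sole → essential)
  14 | 001-10  (sole → essential)
  20 | 010100  (sole → essential)
  23 | -10111,0-0111
  29 | 011101  (sole → essential)
  32 | -000-0,1-0000
  34 | -000-0  (sole → essential)
  44 | 101100  (sole → essential)
  48 | 1-0000,11000-
  51 | 110--1  (sole → essential)
  53 | 110--1  (sole → essential)
  55 | -10111,110--1
  62 | 111110  (sole → essential)
Essential prime implicants: -000-0, 001-10, 00101-, 010100, 011101, 101100, 110--1, 111110

8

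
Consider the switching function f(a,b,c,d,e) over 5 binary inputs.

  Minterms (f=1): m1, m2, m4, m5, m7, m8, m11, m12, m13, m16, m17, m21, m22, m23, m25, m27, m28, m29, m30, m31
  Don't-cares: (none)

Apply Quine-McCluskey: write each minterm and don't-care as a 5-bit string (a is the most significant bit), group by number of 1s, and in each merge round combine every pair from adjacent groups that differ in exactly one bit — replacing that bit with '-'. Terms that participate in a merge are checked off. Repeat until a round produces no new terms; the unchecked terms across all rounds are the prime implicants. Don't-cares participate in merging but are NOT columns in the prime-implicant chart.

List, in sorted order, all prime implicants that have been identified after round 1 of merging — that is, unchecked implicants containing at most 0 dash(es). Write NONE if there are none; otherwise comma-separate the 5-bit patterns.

00010

[col 0] 00001*, 00010, 00100*, 00101*, 00111*, 01000*, 01011*, 01100*, 01101*, 10000*, 10001*, 10101*, 10110*, 10111*, 11001*, 11011*, 11100*, 11101*, 11110*, 11111*
[col 1] -0001*, -0101*, -0111*, -1011, -1100*, -1101*, 0-100*, 0-101*, 00-01*, 001-1*, 0010-*, 01-00, 0110-*, 1-001*, 1-101*, 1-110*, 1-111*, 10-01*, 1000-, 101-1*, 1011-*, 11-01*, 11-11*, 110-1*, 111-0*, 111-1*, 1110-*, 1111-*
[col 2] --101, -0-01, -01-1, -110-, 0-10-, 1--01, 1-1-1, 1-11-, 11--1, 111--
Prime implicants: --101, -0-01, -01-1, -1011, -110-, 0-10-, 00010, 01-00, 1--01, 1-1-1, 1-11-, 1000-, 11--1, 111--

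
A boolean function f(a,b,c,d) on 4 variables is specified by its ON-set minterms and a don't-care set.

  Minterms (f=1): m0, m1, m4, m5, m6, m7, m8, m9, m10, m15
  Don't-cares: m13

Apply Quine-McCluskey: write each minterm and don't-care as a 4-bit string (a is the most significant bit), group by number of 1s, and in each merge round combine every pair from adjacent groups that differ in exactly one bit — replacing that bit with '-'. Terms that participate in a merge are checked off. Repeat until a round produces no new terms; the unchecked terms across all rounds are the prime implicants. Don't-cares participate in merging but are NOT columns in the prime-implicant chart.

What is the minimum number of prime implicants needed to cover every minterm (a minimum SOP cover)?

Round 0: 0000✓ 0001✓ 0100✓ 0101✓ 0110✓ 0111✓ 1000✓ 1001✓ 1010✓ 1101✓ 1111✓
Round 1: -000✓ -001✓ -101✓ -111✓ 0-00✓ 0-01✓ 000-✓ 01-0✓ 01-1✓ 010-✓ 011-✓ 1-01✓ 10-0 100-✓ 11-1✓
Round 2: --01 -00- -1-1 0-0- 01--
PIs = {--01, -00-, -1-1, 0-0-, 01--, 10-0}
Coverage chart:
  m0: -00-,0-0-
  m1: --01,-00-,0-0-
  m4: 0-0-,01--
  m5: --01,-1-1,0-0-,01--
  m6: 01-- ←essential
  m7: -1-1,01--
  m8: -00-,10-0
  m9: --01,-00-
  m10: 10-0 ←essential
  m15: -1-1 ←essential
Essential: -1-1, 01--, 10-0
Petrick residual → -00-
Min cover (4 terms): b'c' + bd + a'b + ab'd'

4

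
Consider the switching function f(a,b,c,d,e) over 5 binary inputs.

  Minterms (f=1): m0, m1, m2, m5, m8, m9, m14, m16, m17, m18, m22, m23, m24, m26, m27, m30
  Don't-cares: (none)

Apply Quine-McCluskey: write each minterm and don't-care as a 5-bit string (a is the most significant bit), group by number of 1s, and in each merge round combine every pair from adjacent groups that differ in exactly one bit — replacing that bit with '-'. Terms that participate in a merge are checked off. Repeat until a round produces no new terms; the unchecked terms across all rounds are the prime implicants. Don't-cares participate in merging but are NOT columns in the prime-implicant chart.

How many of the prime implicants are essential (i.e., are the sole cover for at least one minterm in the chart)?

size-2^0 implicants → 00000(✓)  00001(✓)  00010(✓)  00101(✓)  01000(✓)  01001(✓)  01110(✓)  10000(✓)  10001(✓)  10010(✓)  10110(✓)  10111(✓)  11000(✓)  11010(✓)  11011(✓)  11110(✓)
size-2^1 implicants → -0000(✓)  -0001(✓)  -0010(✓)  -1000(✓)  -1110  0-000(✓)  0-001(✓)  00-01  000-0(✓)  0000-(✓)  0100-(✓)  1-000(✓)  1-010(✓)  1-110(✓)  10-10(✓)  100-0(✓)  1000-(✓)  1011-  11-10(✓)  110-0(✓)  1101-
size-2^2 implicants → --000  -00-0  -000-  0-00-  1--10  1-0-0
Unchecked terms (primes): --000, -00-0, -000-, -1110, 0-00-, 00-01, 1--10, 1-0-0, 1011-, 1101-
Minterm coverage:
  m0 ⊆ --000,-00-0,-000-,0-00-
  m1 ⊆ -000-,0-00-,00-01
  m2 ⊆ -00-0 [E]
  m5 ⊆ 00-01 [E]
  m8 ⊆ --000,0-00-
  m9 ⊆ 0-00- [E]
  m14 ⊆ -1110 [E]
  m16 ⊆ --000,-00-0,-000-,1-0-0
  m17 ⊆ -000- [E]
  m18 ⊆ -00-0,1--10,1-0-0
  m22 ⊆ 1--10,1011-
  m23 ⊆ 1011- [E]
  m24 ⊆ --000,1-0-0
  m26 ⊆ 1--10,1-0-0,1101-
  m27 ⊆ 1101- [E]
  m30 ⊆ -1110,1--10
E = {-00-0, -000-, -1110, 0-00-, 00-01, 1011-, 1101-}

7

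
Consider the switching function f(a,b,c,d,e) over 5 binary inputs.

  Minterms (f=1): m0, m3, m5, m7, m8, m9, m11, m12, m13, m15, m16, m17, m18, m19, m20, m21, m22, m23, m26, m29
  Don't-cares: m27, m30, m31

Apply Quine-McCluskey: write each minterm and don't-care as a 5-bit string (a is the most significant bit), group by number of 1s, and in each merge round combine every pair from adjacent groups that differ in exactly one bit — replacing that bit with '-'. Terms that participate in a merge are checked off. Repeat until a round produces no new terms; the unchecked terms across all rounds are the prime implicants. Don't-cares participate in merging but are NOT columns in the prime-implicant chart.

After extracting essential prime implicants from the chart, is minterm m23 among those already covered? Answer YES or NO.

YES

[col 0] 00000*, 00011*, 00101*, 00111*, 01000*, 01001*, 01011*, 01100*, 01101*, 01111*, 10000*, 10001*, 10010*, 10011*, 10100*, 10101*, 10110*, 10111*, 11010*, 11011*, 11101*, 11110*, 11111*
[col 1] -0000, -0011*, -0101*, -0111*, -1011*, -1101*, -1111*, 0-000, 0-011*, 0-101*, 0-111*, 00-11*, 001-1*, 01-00*, 01-01*, 01-11*, 010-1*, 0100-*, 011-1*, 0110-*, 1-010*, 1-011*, 1-101*, 1-110*, 1-111*, 10-00*, 10-01*, 10-10*, 10-11*, 100-0*, 100-1*, 1000-*, 1001-*, 101-0*, 101-1*, 1010-*, 1011-*, 11-10*, 11-11*, 1101-*, 111-1*, 1111-*
[col 2] --011*, --101*, --111*, -0-11*, -01-1*, -1-11*, -11-1*, 0--11*, 0-1-1*, 01--1, 01-0-, 1--10*, 1--11*, 1-01-*, 1-1-1*, 1-11-*, 10--0*, 10--1*, 10-0-*, 10-1-*, 100--*, 101--*, 11-1-*
[col 3] ---11, --1-1, 1--1-, 10---
Prime implicants: ---11, --1-1, -0000, 0-000, 01--1, 01-0-, 1--1-, 10---
PI chart (minterm → PIs covering it):
  0 | -0000,0-000
  3 | ---11  (sole → essential)
  5 | --1-1  (sole → essential)
  7 | ---11,--1-1
  8 | 0-000,01-0-
  9 | 01--1,01-0-
  11 | ---11,01--1
  12 | 01-0-  (sole → essential)
  13 | --1-1,01--1,01-0-
  15 | ---11,--1-1,01--1
  16 | -0000,10---
  17 | 10---  (sole → essential)
  18 | 1--1-,10---
  19 | ---11,1--1-,10---
  20 | 10---  (sole → essential)
  21 | --1-1,10---
  22 | 1--1-,10---
  23 | ---11,--1-1,1--1-,10---
  26 | 1--1-  (sole → essential)
  29 | --1-1  (sole → essential)
Essential prime implicants: ---11, --1-1, 01-0-, 1--1-, 10---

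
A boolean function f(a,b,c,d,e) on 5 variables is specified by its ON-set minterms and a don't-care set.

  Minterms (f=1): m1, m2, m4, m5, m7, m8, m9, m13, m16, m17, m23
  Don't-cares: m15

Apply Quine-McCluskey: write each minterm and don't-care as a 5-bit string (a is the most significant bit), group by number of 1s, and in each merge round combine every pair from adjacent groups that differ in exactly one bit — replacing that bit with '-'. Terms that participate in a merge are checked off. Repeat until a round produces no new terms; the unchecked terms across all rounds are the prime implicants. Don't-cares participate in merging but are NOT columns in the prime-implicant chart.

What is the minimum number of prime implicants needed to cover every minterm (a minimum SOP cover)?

6

size-2^0 implicants → 00001(✓)  00010  00100(✓)  00101(✓)  00111(✓)  01000(✓)  01001(✓)  01101(✓)  01111(✓)  10000(✓)  10001(✓)  10111(✓)
size-2^1 implicants → -0001  -0111  0-001(✓)  0-101(✓)  0-111(✓)  00-01(✓)  001-1(✓)  0010-  01-01(✓)  0100-  011-1(✓)  1000-
size-2^2 implicants → 0--01  0-1-1
Unchecked terms (primes): -0001, -0111, 0--01, 0-1-1, 00010, 0010-, 0100-, 1000-
Minterm coverage:
  m1 ⊆ -0001,0--01
  m2 ⊆ 00010 [E]
  m4 ⊆ 0010- [E]
  m5 ⊆ 0--01,0-1-1,0010-
  m7 ⊆ -0111,0-1-1
  m8 ⊆ 0100- [E]
  m9 ⊆ 0--01,0100-
  m13 ⊆ 0--01,0-1-1
  m16 ⊆ 1000- [E]
  m17 ⊆ -0001,1000-
  m23 ⊆ -0111 [E]
E = {-0111, 00010, 0010-, 0100-, 1000-}
Petrick residual → 0--01
Cover = b'cde + a'd'e + a'b'c'de' + a'b'cd' + a'bc'd' + ab'c'd'  |cover|=6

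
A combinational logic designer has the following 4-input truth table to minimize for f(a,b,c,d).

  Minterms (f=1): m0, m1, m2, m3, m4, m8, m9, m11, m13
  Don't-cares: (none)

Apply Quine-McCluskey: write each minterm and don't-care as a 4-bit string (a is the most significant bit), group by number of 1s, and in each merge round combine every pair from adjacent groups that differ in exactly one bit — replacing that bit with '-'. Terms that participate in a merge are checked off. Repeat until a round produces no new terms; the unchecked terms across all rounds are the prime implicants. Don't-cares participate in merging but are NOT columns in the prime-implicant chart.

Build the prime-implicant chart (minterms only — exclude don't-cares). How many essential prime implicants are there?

5

size-2^0 implicants → 0000(✓)  0001(✓)  0010(✓)  0011(✓)  0100(✓)  1000(✓)  1001(✓)  1011(✓)  1101(✓)
size-2^1 implicants → -000(✓)  -001(✓)  -011(✓)  0-00  00-0(✓)  00-1(✓)  000-(✓)  001-(✓)  1-01  10-1(✓)  100-(✓)
size-2^2 implicants → -0-1  -00-  00--
Unchecked terms (primes): -0-1, -00-, 0-00, 00--, 1-01
Minterm coverage:
  m0 ⊆ -00-,0-00,00--
  m1 ⊆ -0-1,-00-,00--
  m2 ⊆ 00-- [E]
  m3 ⊆ -0-1,00--
  m4 ⊆ 0-00 [E]
  m8 ⊆ -00- [E]
  m9 ⊆ -0-1,-00-,1-01
  m11 ⊆ -0-1 [E]
  m13 ⊆ 1-01 [E]
E = {-0-1, -00-, 0-00, 00--, 1-01}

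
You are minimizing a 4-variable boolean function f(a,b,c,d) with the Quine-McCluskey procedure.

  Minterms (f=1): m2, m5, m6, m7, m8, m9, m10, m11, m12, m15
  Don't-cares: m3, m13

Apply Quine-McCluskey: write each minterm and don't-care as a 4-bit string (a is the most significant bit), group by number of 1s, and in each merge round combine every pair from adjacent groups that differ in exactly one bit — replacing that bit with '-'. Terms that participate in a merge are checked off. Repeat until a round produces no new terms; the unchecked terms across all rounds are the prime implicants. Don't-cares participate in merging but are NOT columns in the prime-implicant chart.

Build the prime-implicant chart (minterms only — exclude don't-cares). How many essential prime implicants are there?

3

Round 0: 0010✓ 0011✓ 0101✓ 0110✓ 0111✓ 1000✓ 1001✓ 1010✓ 1011✓ 1100✓ 1101✓ 1111✓
Round 1: -010✓ -011✓ -101✓ -111✓ 0-10✓ 0-11✓ 001-✓ 01-1✓ 011-✓ 1-00✓ 1-01✓ 1-11✓ 10-0✓ 10-1✓ 100-✓ 101-✓ 11-1✓ 110-✓
Round 2: --11 -01- -1-1 0-1- 1--1 1-0- 10--
PIs = {--11, -01-, -1-1, 0-1-, 1--1, 1-0-, 10--}
Coverage chart:
  m2: -01-,0-1-
  m5: -1-1 ←essential
  m6: 0-1- ←essential
  m7: --11,-1-1,0-1-
  m8: 1-0-,10--
  m9: 1--1,1-0-,10--
  m10: -01-,10--
  m11: --11,-01-,1--1,10--
  m12: 1-0- ←essential
  m15: --11,-1-1,1--1
Essential: -1-1, 0-1-, 1-0-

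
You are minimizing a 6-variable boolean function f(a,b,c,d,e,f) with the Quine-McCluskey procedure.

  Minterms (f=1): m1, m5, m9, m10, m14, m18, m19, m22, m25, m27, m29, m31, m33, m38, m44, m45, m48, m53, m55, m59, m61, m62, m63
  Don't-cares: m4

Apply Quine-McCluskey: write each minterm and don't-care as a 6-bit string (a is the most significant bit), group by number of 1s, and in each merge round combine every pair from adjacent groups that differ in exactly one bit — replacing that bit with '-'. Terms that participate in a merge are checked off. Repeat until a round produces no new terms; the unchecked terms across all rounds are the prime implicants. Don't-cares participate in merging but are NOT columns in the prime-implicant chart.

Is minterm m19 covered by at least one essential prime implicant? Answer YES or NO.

NO

size-2^0 implicants → 000001(✓)  000100(✓)  000101(✓)  001001(✓)  001010(✓)  001110(✓)  010010(✓)  010011(✓)  010110(✓)  011001(✓)  011011(✓)  011101(✓)  011111(✓)  100001(✓)  100110  101100(✓)  101101(✓)  110000  110101(✓)  110111(✓)  111011(✓)  111101(✓)  111110(✓)  111111(✓)
size-2^1 implicants → -00001  -11011(✓)  -11101(✓)  -11111(✓)  0-1001  00-001  000-01  00010-  001-10  01-011  010-10  01001-  011-01(✓)  011-11(✓)  0110-1(✓)  0111-1(✓)  1-1101  10110-  11-101(✓)  11-111(✓)  1101-1(✓)  111-11(✓)  1111-1(✓)  11111-
size-2^2 implicants → -11-11  -111-1  011--1  11-1-1
Unchecked terms (primes): -00001, -11-11, -111-1, 0-1001, 00-001, 000-01, 00010-, 001-10, 01-011, 010-10, 01001-, 011--1, 1-1101, 100110, 10110-, 11-1-1, 110000, 11111-
Minterm coverage:
  m1 ⊆ -00001,00-001,000-01
  m5 ⊆ 000-01,00010-
  m9 ⊆ 0-1001,00-001
  m10 ⊆ 001-10 [E]
  m14 ⊆ 001-10 [E]
  m18 ⊆ 010-10,01001-
  m19 ⊆ 01-011,01001-
  m22 ⊆ 010-10 [E]
  m25 ⊆ 0-1001,011--1
  m27 ⊆ -11-11,01-011,011--1
  m29 ⊆ -111-1,011--1
  m31 ⊆ -11-11,-111-1,011--1
  m33 ⊆ -00001 [E]
  m38 ⊆ 100110 [E]
  m44 ⊆ 10110- [E]
  m45 ⊆ 1-1101,10110-
  m48 ⊆ 110000 [E]
  m53 ⊆ 11-1-1 [E]
  m55 ⊆ 11-1-1 [E]
  m59 ⊆ -11-11 [E]
  m61 ⊆ -111-1,1-1101,11-1-1
  m62 ⊆ 11111- [E]
  m63 ⊆ -11-11,-111-1,11-1-1,11111-
E = {-00001, -11-11, 001-10, 010-10, 100110, 10110-, 11-1-1, 110000, 11111-}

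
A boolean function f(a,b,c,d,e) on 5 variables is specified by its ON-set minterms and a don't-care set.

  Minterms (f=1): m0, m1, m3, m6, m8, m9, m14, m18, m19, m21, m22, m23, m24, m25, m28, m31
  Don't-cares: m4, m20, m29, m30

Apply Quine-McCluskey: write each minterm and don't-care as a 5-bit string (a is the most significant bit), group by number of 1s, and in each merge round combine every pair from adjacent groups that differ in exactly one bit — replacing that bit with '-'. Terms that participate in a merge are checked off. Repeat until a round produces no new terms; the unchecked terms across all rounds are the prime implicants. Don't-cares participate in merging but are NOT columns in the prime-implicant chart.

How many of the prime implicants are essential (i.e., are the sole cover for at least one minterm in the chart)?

3

size-2^0 implicants → 00000(✓)  00001(✓)  00011(✓)  00100(✓)  00110(✓)  01000(✓)  01001(✓)  01110(✓)  10010(✓)  10011(✓)  10100(✓)  10101(✓)  10110(✓)  10111(✓)  11000(✓)  11001(✓)  11100(✓)  11101(✓)  11110(✓)  11111(✓)
size-2^1 implicants → -0011  -0100(✓)  -0110(✓)  -1000(✓)  -1001(✓)  -1110(✓)  0-000(✓)  0-001(✓)  0-110(✓)  00-00  000-1  0000-(✓)  001-0(✓)  0100-(✓)  1-100(✓)  1-101(✓)  1-110(✓)  1-111(✓)  10-10(✓)  10-11(✓)  1001-(✓)  101-0(✓)  101-1(✓)  1010-(✓)  1011-(✓)  11-00(✓)  11-01(✓)  1100-(✓)  111-0(✓)  111-1(✓)  1110-(✓)  1111-(✓)
size-2^2 implicants → --110  -01-0  -100-  0-00-  1-1-0(✓)  1-1-1(✓)  1-10-(✓)  1-11-(✓)  10-1-  101--(✓)  11-0-  111--(✓)
size-2^3 implicants → 1-1--
Unchecked terms (primes): --110, -0011, -01-0, -100-, 0-00-, 00-00, 000-1, 1-1--, 10-1-, 11-0-
Minterm coverage:
  m0 ⊆ 0-00-,00-00
  m1 ⊆ 0-00-,000-1
  m3 ⊆ -0011,000-1
  m6 ⊆ --110,-01-0
  m8 ⊆ -100-,0-00-
  m9 ⊆ -100-,0-00-
  m14 ⊆ --110 [E]
  m18 ⊆ 10-1- [E]
  m19 ⊆ -0011,10-1-
  m21 ⊆ 1-1-- [E]
  m22 ⊆ --110,-01-0,1-1--,10-1-
  m23 ⊆ 1-1--,10-1-
  m24 ⊆ -100-,11-0-
  m25 ⊆ -100-,11-0-
  m28 ⊆ 1-1--,11-0-
  m31 ⊆ 1-1-- [E]
E = {--110, 1-1--, 10-1-}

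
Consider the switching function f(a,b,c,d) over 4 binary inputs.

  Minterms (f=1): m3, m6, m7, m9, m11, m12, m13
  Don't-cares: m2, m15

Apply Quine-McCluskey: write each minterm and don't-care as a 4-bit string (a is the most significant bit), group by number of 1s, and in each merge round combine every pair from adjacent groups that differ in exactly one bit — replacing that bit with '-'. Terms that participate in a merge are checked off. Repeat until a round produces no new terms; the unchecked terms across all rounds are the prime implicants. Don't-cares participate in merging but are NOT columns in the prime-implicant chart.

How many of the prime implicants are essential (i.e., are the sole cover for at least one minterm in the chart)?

3

Round 0: 0010✓ 0011✓ 0110✓ 0111✓ 1001✓ 1011✓ 1100✓ 1101✓ 1111✓
Round 1: -011✓ -111✓ 0-10✓ 0-11✓ 001-✓ 011-✓ 1-01✓ 1-11✓ 10-1✓ 11-1✓ 110-
Round 2: --11 0-1- 1--1
PIs = {--11, 0-1-, 1--1, 110-}
Coverage chart:
  m3: --11,0-1-
  m6: 0-1- ←essential
  m7: --11,0-1-
  m9: 1--1 ←essential
  m11: --11,1--1
  m12: 110- ←essential
  m13: 1--1,110-
Essential: 0-1-, 1--1, 110-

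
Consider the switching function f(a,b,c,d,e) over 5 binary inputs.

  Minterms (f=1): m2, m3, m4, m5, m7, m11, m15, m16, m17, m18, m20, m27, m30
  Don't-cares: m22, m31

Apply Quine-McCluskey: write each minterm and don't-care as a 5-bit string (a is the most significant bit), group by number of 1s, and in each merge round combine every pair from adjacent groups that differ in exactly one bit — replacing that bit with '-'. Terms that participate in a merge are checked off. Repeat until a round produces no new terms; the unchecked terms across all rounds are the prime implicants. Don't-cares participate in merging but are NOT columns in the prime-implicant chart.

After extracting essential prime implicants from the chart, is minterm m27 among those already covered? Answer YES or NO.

YES

[col 0] 00010*, 00011*, 00100*, 00101*, 00111*, 01011*, 01111*, 10000*, 10001*, 10010*, 10100*, 10110*, 11011*, 11110*, 11111*
[col 1] -0010, -0100, -1011*, -1111*, 0-011*, 0-111*, 00-11*, 0001-, 001-1, 0010-, 01-11*, 1-110, 10-00*, 10-10*, 100-0*, 1000-, 101-0*, 11-11*, 1111-
[col 2] -1-11, 0--11, 10--0
Prime implicants: -0010, -0100, -1-11, 0--11, 0001-, 001-1, 0010-, 1-110, 10--0, 1000-, 1111-
PI chart (minterm → PIs covering it):
  2 | -0010,0001-
  3 | 0--11,0001-
  4 | -0100,0010-
  5 | 001-1,0010-
  7 | 0--11,001-1
  11 | -1-11,0--11
  15 | -1-11,0--11
  16 | 10--0,1000-
  17 | 1000-  (sole → essential)
  18 | -0010,10--0
  20 | -0100,10--0
  27 | -1-11  (sole → essential)
  30 | 1-110,1111-
Essential prime implicants: -1-11, 1000-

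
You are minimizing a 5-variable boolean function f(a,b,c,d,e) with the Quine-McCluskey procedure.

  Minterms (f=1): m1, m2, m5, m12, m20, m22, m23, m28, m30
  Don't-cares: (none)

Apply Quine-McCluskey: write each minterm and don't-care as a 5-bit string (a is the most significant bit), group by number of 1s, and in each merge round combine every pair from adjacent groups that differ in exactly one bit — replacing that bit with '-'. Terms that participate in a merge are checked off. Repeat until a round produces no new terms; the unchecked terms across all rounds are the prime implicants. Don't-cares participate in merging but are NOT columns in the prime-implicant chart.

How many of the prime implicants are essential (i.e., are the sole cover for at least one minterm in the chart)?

size-2^0 implicants → 00001(✓)  00010  00101(✓)  01100(✓)  10100(✓)  10110(✓)  10111(✓)  11100(✓)  11110(✓)
size-2^1 implicants → -1100  00-01  1-100(✓)  1-110(✓)  101-0(✓)  1011-  111-0(✓)
size-2^2 implicants → 1-1-0
Unchecked terms (primes): -1100, 00-01, 00010, 1-1-0, 1011-
Minterm coverage:
  m1 ⊆ 00-01 [E]
  m2 ⊆ 00010 [E]
  m5 ⊆ 00-01 [E]
  m12 ⊆ -1100 [E]
  m20 ⊆ 1-1-0 [E]
  m22 ⊆ 1-1-0,1011-
  m23 ⊆ 1011- [E]
  m28 ⊆ -1100,1-1-0
  m30 ⊆ 1-1-0 [E]
E = {-1100, 00-01, 00010, 1-1-0, 1011-}

5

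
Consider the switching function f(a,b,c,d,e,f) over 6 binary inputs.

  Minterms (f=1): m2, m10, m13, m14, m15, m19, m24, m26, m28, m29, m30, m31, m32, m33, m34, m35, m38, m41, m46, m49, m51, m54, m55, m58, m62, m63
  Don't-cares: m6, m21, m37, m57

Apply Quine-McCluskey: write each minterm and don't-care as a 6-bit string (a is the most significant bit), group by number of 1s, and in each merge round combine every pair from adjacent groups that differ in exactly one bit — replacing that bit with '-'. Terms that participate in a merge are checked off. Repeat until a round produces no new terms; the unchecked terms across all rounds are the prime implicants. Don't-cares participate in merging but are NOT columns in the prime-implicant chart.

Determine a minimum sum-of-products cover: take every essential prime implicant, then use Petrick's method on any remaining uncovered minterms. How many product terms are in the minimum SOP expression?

size-2^0 implicants → 000010(✓)  000110(✓)  001010(✓)  001101(✓)  001110(✓)  001111(✓)  010011(✓)  010101(✓)  011000(✓)  011010(✓)  011100(✓)  011101(✓)  011110(✓)  011111(✓)  100000(✓)  100001(✓)  100010(✓)  100011(✓)  100101(✓)  100110(✓)  101001(✓)  101110(✓)  110001(✓)  110011(✓)  110110(✓)  110111(✓)  111001(✓)  111010(✓)  111110(✓)  111111(✓)
size-2^1 implicants → -00010(✓)  -00110(✓)  -01110(✓)  -10011  -11010(✓)  -11110(✓)  -11111(✓)  0-1010(✓)  0-1101(✓)  0-1110(✓)  0-1111(✓)  00-010(✓)  00-110(✓)  000-10(✓)  001-10(✓)  0011-1(✓)  00111-(✓)  01-101  011-00(✓)  011-10(✓)  0110-0(✓)  0111-0(✓)  0111-1(✓)  01110-(✓)  01111-(✓)  1-0001(✓)  1-0011(✓)  1-0110(✓)  1-1001(✓)  1-1110(✓)  10-001(✓)  10-110(✓)  100-01  100-10(✓)  1000-0(✓)  1000-1(✓)  10000-(✓)  10001-(✓)  11-001(✓)  11-110(✓)  11-111(✓)  110-11  1100-1(✓)  11011-(✓)  111-10(✓)  11111-(✓)
size-2^2 implicants → --1110  -0-110  -00-10  -11-10  -1111-  0-1-10  0-11-1  0-111-  00--10  011--0  0111--  1--001  1--110  1-00-1  1000--  11-11-
Unchecked terms (primes): --1110, -0-110, -00-10, -10011, -11-10, -1111-, 0-1-10, 0-11-1, 0-111-, 00--10, 01-101, 011--0, 0111--, 1--001, 1--110, 1-00-1, 100-01, 1000--, 11-11-, 110-11
Minterm coverage:
  m2 ⊆ -00-10,00--10
  m10 ⊆ 0-1-10,00--10
  m13 ⊆ 0-11-1 [E]
  m14 ⊆ --1110,-0-110,0-1-10,0-111-,00--10
  m15 ⊆ 0-11-1,0-111-
  m19 ⊆ -10011 [E]
  m24 ⊆ 011--0 [E]
  m26 ⊆ -11-10,0-1-10,011--0
  m28 ⊆ 011--0,0111--
  m29 ⊆ 0-11-1,01-101,0111--
  m30 ⊆ --1110,-11-10,-1111-,0-1-10,0-111-,011--0,0111--
  m31 ⊆ -1111-,0-11-1,0-111-,0111--
  m32 ⊆ 1000-- [E]
  m33 ⊆ 1--001,1-00-1,100-01,1000--
  m34 ⊆ -00-10,1000--
  m35 ⊆ 1-00-1,1000--
  m38 ⊆ -0-110,-00-10,1--110
  m41 ⊆ 1--001 [E]
  m46 ⊆ --1110,-0-110,1--110
  m49 ⊆ 1--001,1-00-1
  m51 ⊆ -10011,1-00-1,110-11
  m54 ⊆ 1--110,11-11-
  m55 ⊆ 11-11-,110-11
  m58 ⊆ -11-10 [E]
  m62 ⊆ --1110,-11-10,-1111-,1--110,11-11-
  m63 ⊆ -1111-,11-11-
E = {-10011, -11-10, 0-11-1, 011--0, 1--001, 1000--}
Petrick residual → -0-110, 00--10, 11-11-
Cover = b'def' + bc'd'ef + bcef' + a'cdf + a'b'ef' + a'bcf' + ad'e'f + ab'c'd' + abde  |cover|=9

9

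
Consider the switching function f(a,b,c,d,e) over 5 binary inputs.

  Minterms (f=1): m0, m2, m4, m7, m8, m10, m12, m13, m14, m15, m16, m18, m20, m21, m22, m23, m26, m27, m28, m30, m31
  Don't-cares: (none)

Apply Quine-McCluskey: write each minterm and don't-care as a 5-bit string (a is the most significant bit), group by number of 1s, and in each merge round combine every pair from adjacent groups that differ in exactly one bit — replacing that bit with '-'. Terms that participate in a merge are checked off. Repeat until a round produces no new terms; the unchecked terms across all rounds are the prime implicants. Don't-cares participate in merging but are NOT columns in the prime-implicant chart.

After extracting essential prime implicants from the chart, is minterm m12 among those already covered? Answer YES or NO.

size-2^0 implicants → 00000(✓)  00010(✓)  00100(✓)  00111(✓)  01000(✓)  01010(✓)  01100(✓)  01101(✓)  01110(✓)  01111(✓)  10000(✓)  10010(✓)  10100(✓)  10101(✓)  10110(✓)  10111(✓)  11010(✓)  11011(✓)  11100(✓)  11110(✓)  11111(✓)
size-2^1 implicants → -0000(✓)  -0010(✓)  -0100(✓)  -0111(✓)  -1010(✓)  -1100(✓)  -1110(✓)  -1111(✓)  0-000(✓)  0-010(✓)  0-100(✓)  0-111(✓)  00-00(✓)  000-0(✓)  01-00(✓)  01-10(✓)  010-0(✓)  011-0(✓)  011-1(✓)  0110-(✓)  0111-(✓)  1-010(✓)  1-100(✓)  1-110(✓)  1-111(✓)  10-00(✓)  10-10(✓)  100-0(✓)  101-0(✓)  101-1(✓)  1010-(✓)  1011-(✓)  11-10(✓)  11-11(✓)  1101-(✓)  111-0(✓)  1111-(✓)
size-2^2 implicants → --010  --100  --111  -0-00  -00-0  -1-10  -11-0  -111-  0--00  0-0-0  01--0  011--  1--10  1-1-0  1-11-  10--0  101--  11-1-
Unchecked terms (primes): --010, --100, --111, -0-00, -00-0, -1-10, -11-0, -111-, 0--00, 0-0-0, 01--0, 011--, 1--10, 1-1-0, 1-11-, 10--0, 101--, 11-1-
Minterm coverage:
  m0 ⊆ -0-00,-00-0,0--00,0-0-0
  m2 ⊆ --010,-00-0,0-0-0
  m4 ⊆ --100,-0-00,0--00
  m7 ⊆ --111 [E]
  m8 ⊆ 0--00,0-0-0,01--0
  m10 ⊆ --010,-1-10,0-0-0,01--0
  m12 ⊆ --100,-11-0,0--00,01--0,011--
  m13 ⊆ 011-- [E]
  m14 ⊆ -1-10,-11-0,-111-,01--0,011--
  m15 ⊆ --111,-111-,011--
  m16 ⊆ -0-00,-00-0,10--0
  m18 ⊆ --010,-00-0,1--10,10--0
  m20 ⊆ --100,-0-00,1-1-0,10--0,101--
  m21 ⊆ 101-- [E]
  m22 ⊆ 1--10,1-1-0,1-11-,10--0,101--
  m23 ⊆ --111,1-11-,101--
  m26 ⊆ --010,-1-10,1--10,11-1-
  m27 ⊆ 11-1- [E]
  m28 ⊆ --100,-11-0,1-1-0
  m30 ⊆ -1-10,-11-0,-111-,1--10,1-1-0,1-11-,11-1-
  m31 ⊆ --111,-111-,1-11-,11-1-
E = {--111, 011--, 101--, 11-1-}

YES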